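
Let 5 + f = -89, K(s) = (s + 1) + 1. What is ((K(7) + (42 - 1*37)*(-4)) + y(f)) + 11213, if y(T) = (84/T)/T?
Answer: 24745239/2209 ≈ 11202.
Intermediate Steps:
K(s) = 2 + s (K(s) = (1 + s) + 1 = 2 + s)
f = -94 (f = -5 - 89 = -94)
y(T) = 84/T**2
((K(7) + (42 - 1*37)*(-4)) + y(f)) + 11213 = (((2 + 7) + (42 - 1*37)*(-4)) + 84/(-94)**2) + 11213 = ((9 + (42 - 37)*(-4)) + 84*(1/8836)) + 11213 = ((9 + 5*(-4)) + 21/2209) + 11213 = ((9 - 20) + 21/2209) + 11213 = (-11 + 21/2209) + 11213 = -24278/2209 + 11213 = 24745239/2209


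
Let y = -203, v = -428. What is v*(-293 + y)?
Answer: 212288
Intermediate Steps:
v*(-293 + y) = -428*(-293 - 203) = -428*(-496) = 212288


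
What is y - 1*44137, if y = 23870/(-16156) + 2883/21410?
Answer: -272633053812/6176785 ≈ -44138.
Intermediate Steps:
y = -8294267/6176785 (y = 23870*(-1/16156) + 2883*(1/21410) = -1705/1154 + 2883/21410 = -8294267/6176785 ≈ -1.3428)
y - 1*44137 = -8294267/6176785 - 1*44137 = -8294267/6176785 - 44137 = -272633053812/6176785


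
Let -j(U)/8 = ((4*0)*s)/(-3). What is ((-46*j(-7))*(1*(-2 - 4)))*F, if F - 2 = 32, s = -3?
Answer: 0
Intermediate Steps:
F = 34 (F = 2 + 32 = 34)
j(U) = 0 (j(U) = -8*(4*0)*(-3)/(-3) = -8*0*(-3)*(-1)/3 = -0*(-1)/3 = -8*0 = 0)
((-46*j(-7))*(1*(-2 - 4)))*F = ((-46*0)*(1*(-2 - 4)))*34 = (0*(1*(-6)))*34 = (0*(-6))*34 = 0*34 = 0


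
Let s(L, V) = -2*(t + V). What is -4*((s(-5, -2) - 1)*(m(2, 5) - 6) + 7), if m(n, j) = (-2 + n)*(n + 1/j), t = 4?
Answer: -148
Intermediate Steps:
s(L, V) = -8 - 2*V (s(L, V) = -2*(4 + V) = -8 - 2*V)
-4*((s(-5, -2) - 1)*(m(2, 5) - 6) + 7) = -4*(((-8 - 2*(-2)) - 1)*((-2 + 2 + 5*2*(-2 + 2))/5 - 6) + 7) = -4*(((-8 + 4) - 1)*((-2 + 2 + 5*2*0)/5 - 6) + 7) = -4*((-4 - 1)*((-2 + 2 + 0)/5 - 6) + 7) = -4*(-5*((⅕)*0 - 6) + 7) = -4*(-5*(0 - 6) + 7) = -4*(-5*(-6) + 7) = -4*(30 + 7) = -4*37 = -148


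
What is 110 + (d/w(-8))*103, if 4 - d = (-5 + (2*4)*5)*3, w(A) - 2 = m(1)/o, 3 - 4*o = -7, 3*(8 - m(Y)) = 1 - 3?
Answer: -147025/82 ≈ -1793.0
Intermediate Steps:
m(Y) = 26/3 (m(Y) = 8 - (1 - 3)/3 = 8 - 1/3*(-2) = 8 + 2/3 = 26/3)
o = 5/2 (o = 3/4 - 1/4*(-7) = 3/4 + 7/4 = 5/2 ≈ 2.5000)
w(A) = 82/15 (w(A) = 2 + 26/(3*(5/2)) = 2 + (26/3)*(2/5) = 2 + 52/15 = 82/15)
d = -101 (d = 4 - (-5 + (2*4)*5)*3 = 4 - (-5 + 8*5)*3 = 4 - (-5 + 40)*3 = 4 - 35*3 = 4 - 1*105 = 4 - 105 = -101)
110 + (d/w(-8))*103 = 110 - 101/82/15*103 = 110 - 101*15/82*103 = 110 - 1515/82*103 = 110 - 156045/82 = -147025/82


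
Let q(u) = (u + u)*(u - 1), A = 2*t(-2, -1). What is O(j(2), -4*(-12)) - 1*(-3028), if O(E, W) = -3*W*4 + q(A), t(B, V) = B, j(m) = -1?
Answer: 2492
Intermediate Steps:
A = -4 (A = 2*(-2) = -4)
q(u) = 2*u*(-1 + u) (q(u) = (2*u)*(-1 + u) = 2*u*(-1 + u))
O(E, W) = 40 - 12*W (O(E, W) = -3*W*4 + 2*(-4)*(-1 - 4) = -12*W + 2*(-4)*(-5) = -12*W + 40 = 40 - 12*W)
O(j(2), -4*(-12)) - 1*(-3028) = (40 - (-48)*(-12)) - 1*(-3028) = (40 - 12*48) + 3028 = (40 - 576) + 3028 = -536 + 3028 = 2492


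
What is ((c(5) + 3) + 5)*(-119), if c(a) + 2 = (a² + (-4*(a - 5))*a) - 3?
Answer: -3332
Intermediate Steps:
c(a) = -5 + a² + a*(20 - 4*a) (c(a) = -2 + ((a² + (-4*(a - 5))*a) - 3) = -2 + ((a² + (-4*(-5 + a))*a) - 3) = -2 + ((a² + (20 - 4*a)*a) - 3) = -2 + ((a² + a*(20 - 4*a)) - 3) = -2 + (-3 + a² + a*(20 - 4*a)) = -5 + a² + a*(20 - 4*a))
((c(5) + 3) + 5)*(-119) = (((-5 - 3*5² + 20*5) + 3) + 5)*(-119) = (((-5 - 3*25 + 100) + 3) + 5)*(-119) = (((-5 - 75 + 100) + 3) + 5)*(-119) = ((20 + 3) + 5)*(-119) = (23 + 5)*(-119) = 28*(-119) = -3332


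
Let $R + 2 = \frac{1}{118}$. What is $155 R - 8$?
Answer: $- \frac{37369}{118} \approx -316.69$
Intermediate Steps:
$R = - \frac{235}{118}$ ($R = -2 + \frac{1}{118} = - \frac{235}{118} \approx -1.9915$)
$155 R - 8 = 155 \left(- \frac{235}{118}\right) - 8 = - \frac{36425}{118} - 8 = - \frac{37369}{118}$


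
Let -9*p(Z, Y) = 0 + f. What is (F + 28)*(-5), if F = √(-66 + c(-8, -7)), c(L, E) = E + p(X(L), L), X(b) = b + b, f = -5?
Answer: -140 - 10*I*√163/3 ≈ -140.0 - 42.557*I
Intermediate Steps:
X(b) = 2*b
p(Z, Y) = 5/9 (p(Z, Y) = -(0 - 5)/9 = -⅑*(-5) = 5/9)
c(L, E) = 5/9 + E (c(L, E) = E + 5/9 = 5/9 + E)
F = 2*I*√163/3 (F = √(-66 + (5/9 - 7)) = √(-66 - 58/9) = √(-652/9) = 2*I*√163/3 ≈ 8.5114*I)
(F + 28)*(-5) = (2*I*√163/3 + 28)*(-5) = (28 + 2*I*√163/3)*(-5) = -140 - 10*I*√163/3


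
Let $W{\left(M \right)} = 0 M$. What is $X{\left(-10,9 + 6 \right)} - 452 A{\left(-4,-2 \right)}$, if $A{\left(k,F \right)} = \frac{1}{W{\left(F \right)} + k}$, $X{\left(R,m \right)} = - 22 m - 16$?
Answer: $-233$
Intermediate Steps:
$W{\left(M \right)} = 0$
$X{\left(R,m \right)} = -16 - 22 m$
$A{\left(k,F \right)} = \frac{1}{k}$ ($A{\left(k,F \right)} = \frac{1}{0 + k} = \frac{1}{k}$)
$X{\left(-10,9 + 6 \right)} - 452 A{\left(-4,-2 \right)} = \left(-16 - 22 \left(9 + 6\right)\right) - \frac{452}{-4} = \left(-16 - 330\right) - -113 = \left(-16 - 330\right) + 113 = -346 + 113 = -233$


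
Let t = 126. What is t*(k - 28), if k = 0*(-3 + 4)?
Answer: -3528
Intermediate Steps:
k = 0 (k = 0*1 = 0)
t*(k - 28) = 126*(0 - 28) = 126*(-28) = -3528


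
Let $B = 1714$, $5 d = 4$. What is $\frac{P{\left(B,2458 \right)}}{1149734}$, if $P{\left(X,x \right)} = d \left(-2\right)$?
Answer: $- \frac{4}{2874335} \approx -1.3916 \cdot 10^{-6}$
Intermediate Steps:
$d = \frac{4}{5}$ ($d = \frac{1}{5} \cdot 4 = \frac{4}{5} \approx 0.8$)
$P{\left(X,x \right)} = - \frac{8}{5}$ ($P{\left(X,x \right)} = \frac{4}{5} \left(-2\right) = - \frac{8}{5}$)
$\frac{P{\left(B,2458 \right)}}{1149734} = - \frac{8}{5 \cdot 1149734} = \left(- \frac{8}{5}\right) \frac{1}{1149734} = - \frac{4}{2874335}$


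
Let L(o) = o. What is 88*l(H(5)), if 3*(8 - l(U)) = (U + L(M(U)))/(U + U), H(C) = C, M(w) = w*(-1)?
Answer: 704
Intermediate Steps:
M(w) = -w
l(U) = 8 (l(U) = 8 - (U - U)/(3*(U + U)) = 8 - 0/(2*U) = 8 - 0*1/(2*U) = 8 - ⅓*0 = 8 + 0 = 8)
88*l(H(5)) = 88*8 = 704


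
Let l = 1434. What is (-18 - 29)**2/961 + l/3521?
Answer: 9155963/3383681 ≈ 2.7059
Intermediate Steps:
(-18 - 29)**2/961 + l/3521 = (-18 - 29)**2/961 + 1434/3521 = (-47)**2*(1/961) + 1434*(1/3521) = 2209*(1/961) + 1434/3521 = 2209/961 + 1434/3521 = 9155963/3383681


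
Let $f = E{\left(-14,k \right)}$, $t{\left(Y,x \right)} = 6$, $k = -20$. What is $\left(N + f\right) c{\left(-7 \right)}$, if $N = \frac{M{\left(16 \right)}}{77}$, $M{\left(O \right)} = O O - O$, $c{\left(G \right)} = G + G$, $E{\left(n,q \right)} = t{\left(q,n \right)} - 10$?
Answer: $\frac{136}{11} \approx 12.364$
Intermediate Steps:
$E{\left(n,q \right)} = -4$ ($E{\left(n,q \right)} = 6 - 10 = -4$)
$c{\left(G \right)} = 2 G$
$f = -4$
$M{\left(O \right)} = O^{2} - O$
$N = \frac{240}{77}$ ($N = \frac{16 \left(-1 + 16\right)}{77} = 16 \cdot 15 \cdot \frac{1}{77} = 240 \cdot \frac{1}{77} = \frac{240}{77} \approx 3.1169$)
$\left(N + f\right) c{\left(-7 \right)} = \left(\frac{240}{77} - 4\right) 2 \left(-7\right) = \left(- \frac{68}{77}\right) \left(-14\right) = \frac{136}{11}$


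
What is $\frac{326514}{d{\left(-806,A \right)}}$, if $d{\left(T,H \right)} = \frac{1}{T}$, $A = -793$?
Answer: $-263170284$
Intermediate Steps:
$\frac{326514}{d{\left(-806,A \right)}} = \frac{326514}{\frac{1}{-806}} = \frac{326514}{- \frac{1}{806}} = 326514 \left(-806\right) = -263170284$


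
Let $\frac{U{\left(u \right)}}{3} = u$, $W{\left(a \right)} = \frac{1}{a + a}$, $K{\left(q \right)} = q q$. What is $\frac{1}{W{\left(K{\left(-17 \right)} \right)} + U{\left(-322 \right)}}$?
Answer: $- \frac{578}{558347} \approx -0.0010352$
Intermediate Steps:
$K{\left(q \right)} = q^{2}$
$W{\left(a \right)} = \frac{1}{2 a}$
$U{\left(u \right)} = 3 u$
$\frac{1}{W{\left(K{\left(-17 \right)} \right)} + U{\left(-322 \right)}} = \frac{1}{\frac{1}{2 \left(-17\right)^{2}} + 3 \left(-322\right)} = \frac{1}{\frac{1}{2 \cdot 289} - 966} = \frac{1}{\frac{1}{2} \cdot \frac{1}{289} - 966} = \frac{1}{\frac{1}{578} - 966} = \frac{1}{- \frac{558347}{578}} = - \frac{578}{558347}$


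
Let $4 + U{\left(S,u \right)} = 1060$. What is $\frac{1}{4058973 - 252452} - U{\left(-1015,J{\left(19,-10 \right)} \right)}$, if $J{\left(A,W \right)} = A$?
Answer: $- \frac{4019686175}{3806521} \approx -1056.0$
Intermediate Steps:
$U{\left(S,u \right)} = 1056$ ($U{\left(S,u \right)} = -4 + 1060 = 1056$)
$\frac{1}{4058973 - 252452} - U{\left(-1015,J{\left(19,-10 \right)} \right)} = \frac{1}{4058973 - 252452} - 1056 = \frac{1}{3806521} - 1056 = - \frac{4019686175}{3806521}$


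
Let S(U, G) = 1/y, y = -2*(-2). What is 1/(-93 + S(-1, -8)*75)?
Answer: -4/297 ≈ -0.013468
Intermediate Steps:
y = 4
S(U, G) = ¼ (S(U, G) = 1/4 = ¼)
1/(-93 + S(-1, -8)*75) = 1/(-93 + (¼)*75) = 1/(-93 + 75/4) = 1/(-297/4) = -4/297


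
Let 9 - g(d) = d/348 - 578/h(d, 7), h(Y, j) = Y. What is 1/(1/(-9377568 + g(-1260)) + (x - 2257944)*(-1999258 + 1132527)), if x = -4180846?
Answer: 171327945161/956129674326563990205620 ≈ 1.7919e-13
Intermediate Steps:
g(d) = 9 + 578/d - d/348 (g(d) = 9 - (d/348 - 578/d) = 9 - (-578/d + d/348) = 9 + (578/d - d/348) = 9 + 578/d - d/348)
1/(1/(-9377568 + g(-1260)) + (x - 2257944)*(-1999258 + 1132527)) = 1/(1/(-9377568 + (9 + 578/(-1260) - 1/348*(-1260))) + (-4180846 - 2257944)*(-1999258 + 1132527)) = 1/(1/(-9377568 + (9 + 578*(-1/1260) + 105/29)) - 6438790*(-866731)) = 1/(1/(-9377568 + (9 - 289/630 + 105/29)) + 5580698895490) = 1/(1/(-9377568 + 222199/18270) + 5580698895490) = 1/(1/(-171327945161/18270) + 5580698895490) = 1/(-18270/171327945161 + 5580698895490) = 1/(956129674326563990205620/171327945161) = 171327945161/956129674326563990205620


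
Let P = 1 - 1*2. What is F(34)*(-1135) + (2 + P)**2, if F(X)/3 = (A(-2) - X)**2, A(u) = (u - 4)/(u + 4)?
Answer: -4661444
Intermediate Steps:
P = -1 (P = 1 - 2 = -1)
A(u) = (-4 + u)/(4 + u)
F(X) = 3*(-3 - X)**2 (F(X) = 3*((-4 - 2)/(4 - 2) - X)**2 = 3*(-6/2 - X)**2 = 3*((1/2)*(-6) - X)**2 = 3*(-3 - X)**2)
F(34)*(-1135) + (2 + P)**2 = (3*(3 + 34)**2)*(-1135) + (2 - 1)**2 = (3*37**2)*(-1135) + 1**2 = (3*1369)*(-1135) + 1 = 4107*(-1135) + 1 = -4661445 + 1 = -4661444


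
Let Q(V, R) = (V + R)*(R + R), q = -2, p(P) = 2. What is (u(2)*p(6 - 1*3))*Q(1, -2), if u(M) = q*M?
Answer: -32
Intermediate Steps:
Q(V, R) = 2*R*(R + V) (Q(V, R) = (R + V)*(2*R) = 2*R*(R + V))
u(M) = -2*M
(u(2)*p(6 - 1*3))*Q(1, -2) = (-2*2*2)*(2*(-2)*(-2 + 1)) = (-4*2)*(2*(-2)*(-1)) = -8*4 = -32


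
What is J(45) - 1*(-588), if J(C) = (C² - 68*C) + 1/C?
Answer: -20114/45 ≈ -446.98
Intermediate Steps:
J(C) = 1/C + C² - 68*C
J(45) - 1*(-588) = (1 + 45²*(-68 + 45))/45 - 1*(-588) = (1 + 2025*(-23))/45 + 588 = (1 - 46575)/45 + 588 = (1/45)*(-46574) + 588 = -46574/45 + 588 = -20114/45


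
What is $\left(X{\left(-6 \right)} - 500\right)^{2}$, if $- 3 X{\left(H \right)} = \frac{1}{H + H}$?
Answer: $\frac{323964001}{1296} \approx 2.4997 \cdot 10^{5}$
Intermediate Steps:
$X{\left(H \right)} = - \frac{1}{6 H}$ ($X{\left(H \right)} = - \frac{1}{3 \left(H + H\right)} = - \frac{1}{3 \cdot 2 H} = - \frac{\frac{1}{2} \frac{1}{H}}{3} = - \frac{1}{6 H}$)
$\left(X{\left(-6 \right)} - 500\right)^{2} = \left(- \frac{1}{6 \left(-6\right)} - 500\right)^{2} = \left(\left(- \frac{1}{6}\right) \left(- \frac{1}{6}\right) - 500\right)^{2} = \left(\frac{1}{36} - 500\right)^{2} = \left(- \frac{17999}{36}\right)^{2} = \frac{323964001}{1296}$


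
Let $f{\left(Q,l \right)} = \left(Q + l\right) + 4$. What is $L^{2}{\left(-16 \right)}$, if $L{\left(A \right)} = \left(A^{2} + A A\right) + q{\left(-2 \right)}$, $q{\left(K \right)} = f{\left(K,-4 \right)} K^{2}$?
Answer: $254016$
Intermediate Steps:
$f{\left(Q,l \right)} = 4 + Q + l$
$q{\left(K \right)} = K^{3}$ ($q{\left(K \right)} = \left(4 + K - 4\right) K^{2} = K K^{2} = K^{3}$)
$L{\left(A \right)} = -8 + 2 A^{2}$ ($L{\left(A \right)} = \left(A^{2} + A A\right) + \left(-2\right)^{3} = \left(A^{2} + A^{2}\right) - 8 = 2 A^{2} - 8 = -8 + 2 A^{2}$)
$L^{2}{\left(-16 \right)} = \left(-8 + 2 \left(-16\right)^{2}\right)^{2} = \left(-8 + 2 \cdot 256\right)^{2} = \left(-8 + 512\right)^{2} = 504^{2} = 254016$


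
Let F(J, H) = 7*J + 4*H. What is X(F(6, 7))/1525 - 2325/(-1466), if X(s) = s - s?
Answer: 2325/1466 ≈ 1.5859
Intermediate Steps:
F(J, H) = 4*H + 7*J
X(s) = 0
X(F(6, 7))/1525 - 2325/(-1466) = 0/1525 - 2325/(-1466) = 0*(1/1525) - 2325*(-1/1466) = 0 + 2325/1466 = 2325/1466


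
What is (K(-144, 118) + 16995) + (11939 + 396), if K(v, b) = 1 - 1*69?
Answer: 29262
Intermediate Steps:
K(v, b) = -68 (K(v, b) = 1 - 69 = -68)
(K(-144, 118) + 16995) + (11939 + 396) = (-68 + 16995) + (11939 + 396) = 16927 + 12335 = 29262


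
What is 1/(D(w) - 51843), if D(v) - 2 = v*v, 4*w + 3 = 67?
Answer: -1/51585 ≈ -1.9385e-5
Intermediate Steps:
w = 16 (w = -¾ + (¼)*67 = -¾ + 67/4 = 16)
D(v) = 2 + v² (D(v) = 2 + v*v = 2 + v²)
1/(D(w) - 51843) = 1/((2 + 16²) - 51843) = 1/((2 + 256) - 51843) = 1/(258 - 51843) = 1/(-51585) = -1/51585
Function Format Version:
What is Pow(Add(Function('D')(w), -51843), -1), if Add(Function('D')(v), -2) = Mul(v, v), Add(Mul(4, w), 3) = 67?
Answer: Rational(-1, 51585) ≈ -1.9385e-5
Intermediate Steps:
w = 16 (w = Add(Rational(-3, 4), Mul(Rational(1, 4), 67)) = Add(Rational(-3, 4), Rational(67, 4)) = 16)
Function('D')(v) = Add(2, Pow(v, 2)) (Function('D')(v) = Add(2, Mul(v, v)) = Add(2, Pow(v, 2)))
Pow(Add(Function('D')(w), -51843), -1) = Pow(Add(Add(2, Pow(16, 2)), -51843), -1) = Pow(Add(Add(2, 256), -51843), -1) = Pow(Add(258, -51843), -1) = Pow(-51585, -1) = Rational(-1, 51585)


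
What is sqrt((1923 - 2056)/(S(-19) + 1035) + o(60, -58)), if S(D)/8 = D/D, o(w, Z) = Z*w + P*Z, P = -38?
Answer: 3*I*sqrt(3147923)/149 ≈ 35.723*I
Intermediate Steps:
o(w, Z) = -38*Z + Z*w (o(w, Z) = Z*w - 38*Z = -38*Z + Z*w)
S(D) = 8 (S(D) = 8*(D/D) = 8*1 = 8)
sqrt((1923 - 2056)/(S(-19) + 1035) + o(60, -58)) = sqrt((1923 - 2056)/(8 + 1035) - 58*(-38 + 60)) = sqrt(-133/1043 - 58*22) = sqrt(-133*1/1043 - 1276) = sqrt(-19/149 - 1276) = sqrt(-190143/149) = 3*I*sqrt(3147923)/149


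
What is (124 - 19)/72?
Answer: 35/24 ≈ 1.4583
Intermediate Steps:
(124 - 19)/72 = (1/72)*105 = 35/24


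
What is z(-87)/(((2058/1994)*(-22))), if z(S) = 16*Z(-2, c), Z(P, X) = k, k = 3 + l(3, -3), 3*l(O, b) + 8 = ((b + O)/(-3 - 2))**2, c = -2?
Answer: -7976/33957 ≈ -0.23489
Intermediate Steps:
l(O, b) = -8/3 + (-O/5 - b/5)**2/3 (l(O, b) = -8/3 + ((b + O)/(-3 - 2))**2/3 = -8/3 + ((O + b)/(-5))**2/3 = -8/3 + ((O + b)*(-1/5))**2/3 = -8/3 + (-O/5 - b/5)**2/3)
k = 1/3 (k = 3 + (-8/3 + (3 - 3)**2/75) = 3 + (-8/3 + (1/75)*0**2) = 3 + (-8/3 + (1/75)*0) = 3 + (-8/3 + 0) = 3 - 8/3 = 1/3 ≈ 0.33333)
Z(P, X) = 1/3
z(S) = 16/3 (z(S) = 16*(1/3) = 16/3)
z(-87)/(((2058/1994)*(-22))) = 16/(3*(((2058/1994)*(-22)))) = 16/(3*(((2058*(1/1994))*(-22)))) = 16/(3*(((1029/997)*(-22)))) = 16/(3*(-22638/997)) = (16/3)*(-997/22638) = -7976/33957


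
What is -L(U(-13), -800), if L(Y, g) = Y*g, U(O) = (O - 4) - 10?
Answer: -21600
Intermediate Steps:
U(O) = -14 + O (U(O) = (-4 + O) - 10 = -14 + O)
-L(U(-13), -800) = -(-14 - 13)*(-800) = -(-27)*(-800) = -1*21600 = -21600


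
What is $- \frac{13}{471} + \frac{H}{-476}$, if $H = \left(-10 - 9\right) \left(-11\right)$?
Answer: $- \frac{104627}{224196} \approx -0.46668$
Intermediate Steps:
$H = 209$ ($H = \left(-19\right) \left(-11\right) = 209$)
$- \frac{13}{471} + \frac{H}{-476} = - \frac{13}{471} + \frac{209}{-476} = \left(-13\right) \frac{1}{471} + 209 \left(- \frac{1}{476}\right) = - \frac{13}{471} - \frac{209}{476} = - \frac{104627}{224196}$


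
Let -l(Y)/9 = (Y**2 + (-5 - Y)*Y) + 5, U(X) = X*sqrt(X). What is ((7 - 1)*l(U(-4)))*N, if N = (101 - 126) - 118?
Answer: 38610 + 308880*I ≈ 38610.0 + 3.0888e+5*I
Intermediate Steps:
N = -143 (N = -25 - 118 = -143)
U(X) = X**(3/2)
l(Y) = -45 - 9*Y**2 - 9*Y*(-5 - Y) (l(Y) = -9*((Y**2 + (-5 - Y)*Y) + 5) = -9*((Y**2 + Y*(-5 - Y)) + 5) = -9*(5 + Y**2 + Y*(-5 - Y)) = -45 - 9*Y**2 - 9*Y*(-5 - Y))
((7 - 1)*l(U(-4)))*N = ((7 - 1)*(-45 + 45*(-4)**(3/2)))*(-143) = (6*(-45 + 45*(-8*I)))*(-143) = (6*(-45 - 360*I))*(-143) = (-270 - 2160*I)*(-143) = 38610 + 308880*I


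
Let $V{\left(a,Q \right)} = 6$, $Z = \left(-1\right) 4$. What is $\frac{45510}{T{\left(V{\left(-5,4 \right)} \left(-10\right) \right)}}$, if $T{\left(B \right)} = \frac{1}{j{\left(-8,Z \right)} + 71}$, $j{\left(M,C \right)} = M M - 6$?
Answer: $5870790$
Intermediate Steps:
$Z = -4$
$j{\left(M,C \right)} = -6 + M^{2}$ ($j{\left(M,C \right)} = M^{2} - 6 = -6 + M^{2}$)
$T{\left(B \right)} = \frac{1}{129}$ ($T{\left(B \right)} = \frac{1}{\left(-6 + \left(-8\right)^{2}\right) + 71} = \frac{1}{\left(-6 + 64\right) + 71} = \frac{1}{58 + 71} = \frac{1}{129}$)
$\frac{45510}{T{\left(V{\left(-5,4 \right)} \left(-10\right) \right)}} = 45510 \frac{1}{\frac{1}{129}} = 45510 \cdot 129 = 5870790$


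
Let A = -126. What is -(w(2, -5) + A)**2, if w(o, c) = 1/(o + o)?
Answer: -253009/16 ≈ -15813.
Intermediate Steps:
w(o, c) = 1/(2*o)
-(w(2, -5) + A)**2 = -((1/2)/2 - 126)**2 = -((1/2)*(1/2) - 126)**2 = -(1/4 - 126)**2 = -(-503/4)**2 = -1*253009/16 = -253009/16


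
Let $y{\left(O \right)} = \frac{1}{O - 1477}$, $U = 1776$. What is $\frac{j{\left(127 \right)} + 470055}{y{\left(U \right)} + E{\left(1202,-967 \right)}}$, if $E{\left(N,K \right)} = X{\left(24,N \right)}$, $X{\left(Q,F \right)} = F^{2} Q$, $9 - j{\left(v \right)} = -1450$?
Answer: $\frac{140982686}{10367913505} \approx 0.013598$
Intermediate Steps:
$j{\left(v \right)} = 1459$ ($j{\left(v \right)} = 9 - -1450 = 9 + 1450 = 1459$)
$X{\left(Q,F \right)} = Q F^{2}$
$y{\left(O \right)} = \frac{1}{-1477 + O}$
$E{\left(N,K \right)} = 24 N^{2}$
$\frac{j{\left(127 \right)} + 470055}{y{\left(U \right)} + E{\left(1202,-967 \right)}} = \frac{1459 + 470055}{\frac{1}{-1477 + 1776} + 24 \cdot 1202^{2}} = \frac{471514}{\frac{1}{299} + 24 \cdot 1444804} = \frac{471514}{\frac{1}{299} + 34675296} = \frac{471514}{\frac{10367913505}{299}} = 471514 \cdot \frac{299}{10367913505} = \frac{140982686}{10367913505}$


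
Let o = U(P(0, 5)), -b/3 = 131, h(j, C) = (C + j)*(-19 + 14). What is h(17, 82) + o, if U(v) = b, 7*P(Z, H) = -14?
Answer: -888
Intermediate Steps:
h(j, C) = -5*C - 5*j (h(j, C) = (C + j)*(-5) = -5*C - 5*j)
b = -393 (b = -3*131 = -393)
P(Z, H) = -2 (P(Z, H) = (1/7)*(-14) = -2)
U(v) = -393
o = -393
h(17, 82) + o = (-5*82 - 5*17) - 393 = (-410 - 85) - 393 = -495 - 393 = -888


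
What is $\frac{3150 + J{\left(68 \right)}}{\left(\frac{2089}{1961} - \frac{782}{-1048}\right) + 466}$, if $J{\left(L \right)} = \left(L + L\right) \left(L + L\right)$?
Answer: $\frac{22242650344}{480706211} \approx 46.271$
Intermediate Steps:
$J{\left(L \right)} = 4 L^{2}$ ($J{\left(L \right)} = 2 L 2 L = 4 L^{2}$)
$\frac{3150 + J{\left(68 \right)}}{\left(\frac{2089}{1961} - \frac{782}{-1048}\right) + 466} = \frac{3150 + 4 \cdot 68^{2}}{\left(\frac{2089}{1961} - \frac{782}{-1048}\right) + 466} = \frac{3150 + 4 \cdot 4624}{\left(2089 \cdot \frac{1}{1961} - - \frac{391}{524}\right) + 466} = \frac{3150 + 18496}{\left(\frac{2089}{1961} + \frac{391}{524}\right) + 466} = \frac{21646}{\frac{1861387}{1027564} + 466} = \frac{21646}{\frac{480706211}{1027564}} = 21646 \cdot \frac{1027564}{480706211} = \frac{22242650344}{480706211}$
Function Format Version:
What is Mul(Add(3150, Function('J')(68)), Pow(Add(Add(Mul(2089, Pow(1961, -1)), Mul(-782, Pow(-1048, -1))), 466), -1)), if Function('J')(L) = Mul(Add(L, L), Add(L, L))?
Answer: Rational(22242650344, 480706211) ≈ 46.271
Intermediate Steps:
Function('J')(L) = Mul(4, Pow(L, 2)) (Function('J')(L) = Mul(Mul(2, L), Mul(2, L)) = Mul(4, Pow(L, 2)))
Mul(Add(3150, Function('J')(68)), Pow(Add(Add(Mul(2089, Pow(1961, -1)), Mul(-782, Pow(-1048, -1))), 466), -1)) = Mul(Add(3150, Mul(4, Pow(68, 2))), Pow(Add(Add(Mul(2089, Pow(1961, -1)), Mul(-782, Pow(-1048, -1))), 466), -1)) = Mul(Add(3150, Mul(4, 4624)), Pow(Add(Add(Mul(2089, Rational(1, 1961)), Mul(-782, Rational(-1, 1048))), 466), -1)) = Mul(Add(3150, 18496), Pow(Add(Add(Rational(2089, 1961), Rational(391, 524)), 466), -1)) = Mul(21646, Pow(Add(Rational(1861387, 1027564), 466), -1)) = Mul(21646, Pow(Rational(480706211, 1027564), -1)) = Mul(21646, Rational(1027564, 480706211)) = Rational(22242650344, 480706211)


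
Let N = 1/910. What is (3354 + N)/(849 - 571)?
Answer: 3052141/252980 ≈ 12.065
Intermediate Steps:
N = 1/910 ≈ 0.0010989
(3354 + N)/(849 - 571) = (3354 + 1/910)/(849 - 571) = (3052141/910)/278 = (3052141/910)*(1/278) = 3052141/252980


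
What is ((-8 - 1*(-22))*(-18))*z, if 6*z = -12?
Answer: 504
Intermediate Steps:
z = -2 (z = (⅙)*(-12) = -2)
((-8 - 1*(-22))*(-18))*z = ((-8 - 1*(-22))*(-18))*(-2) = ((-8 + 22)*(-18))*(-2) = (14*(-18))*(-2) = -252*(-2) = 504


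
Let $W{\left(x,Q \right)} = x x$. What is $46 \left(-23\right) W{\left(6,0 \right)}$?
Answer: $-38088$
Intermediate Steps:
$W{\left(x,Q \right)} = x^{2}$
$46 \left(-23\right) W{\left(6,0 \right)} = 46 \left(-23\right) 6^{2} = \left(-1058\right) 36 = -38088$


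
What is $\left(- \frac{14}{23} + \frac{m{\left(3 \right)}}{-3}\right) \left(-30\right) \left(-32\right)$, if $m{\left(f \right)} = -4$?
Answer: $\frac{16000}{23} \approx 695.65$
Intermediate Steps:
$\left(- \frac{14}{23} + \frac{m{\left(3 \right)}}{-3}\right) \left(-30\right) \left(-32\right) = \left(- \frac{14}{23} - \frac{4}{-3}\right) \left(-30\right) \left(-32\right) = \left(\left(-14\right) \frac{1}{23} - - \frac{4}{3}\right) \left(-30\right) \left(-32\right) = \left(- \frac{14}{23} + \frac{4}{3}\right) \left(-30\right) \left(-32\right) = \frac{50}{69} \left(-30\right) \left(-32\right) = \left(- \frac{500}{23}\right) \left(-32\right) = \frac{16000}{23}$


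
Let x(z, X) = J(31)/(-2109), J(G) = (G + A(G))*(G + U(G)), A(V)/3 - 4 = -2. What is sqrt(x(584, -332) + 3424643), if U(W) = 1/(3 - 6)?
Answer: sqrt(11126663359)/57 ≈ 1850.6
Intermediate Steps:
U(W) = -1/3 (U(W) = 1/(-3) = -1/3)
A(V) = 6 (A(V) = 12 + 3*(-2) = 12 - 6 = 6)
J(G) = (6 + G)*(-1/3 + G) (J(G) = (G + 6)*(G - 1/3) = (6 + G)*(-1/3 + G))
x(z, X) = -92/171 (x(z, X) = (-2 + 31**2 + (17/3)*31)/(-2109) = (-2 + 961 + 527/3)*(-1/2109) = (3404/3)*(-1/2109) = -92/171)
sqrt(x(584, -332) + 3424643) = sqrt(-92/171 + 3424643) = sqrt(585613861/171) = sqrt(11126663359)/57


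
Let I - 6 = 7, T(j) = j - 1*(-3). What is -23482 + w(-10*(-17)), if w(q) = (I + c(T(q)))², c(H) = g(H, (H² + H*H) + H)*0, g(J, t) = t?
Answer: -23313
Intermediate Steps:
T(j) = 3 + j (T(j) = j + 3 = 3 + j)
I = 13 (I = 6 + 7 = 13)
c(H) = 0 (c(H) = ((H² + H*H) + H)*0 = ((H² + H²) + H)*0 = (2*H² + H)*0 = (H + 2*H²)*0 = 0)
w(q) = 169 (w(q) = (13 + 0)² = 13² = 169)
-23482 + w(-10*(-17)) = -23482 + 169 = -23313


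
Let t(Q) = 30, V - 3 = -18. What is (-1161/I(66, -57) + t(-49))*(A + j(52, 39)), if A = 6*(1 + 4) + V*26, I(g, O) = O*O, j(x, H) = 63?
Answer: -3178197/361 ≈ -8803.9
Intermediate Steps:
V = -15 (V = 3 - 18 = -15)
I(g, O) = O**2
A = -360 (A = 6*(1 + 4) - 15*26 = 6*5 - 390 = 30 - 390 = -360)
(-1161/I(66, -57) + t(-49))*(A + j(52, 39)) = (-1161/((-57)**2) + 30)*(-360 + 63) = (-1161/3249 + 30)*(-297) = (-1161*1/3249 + 30)*(-297) = (-129/361 + 30)*(-297) = (10701/361)*(-297) = -3178197/361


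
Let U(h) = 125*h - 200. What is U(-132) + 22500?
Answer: 5800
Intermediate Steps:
U(h) = -200 + 125*h
U(-132) + 22500 = (-200 + 125*(-132)) + 22500 = (-200 - 16500) + 22500 = -16700 + 22500 = 5800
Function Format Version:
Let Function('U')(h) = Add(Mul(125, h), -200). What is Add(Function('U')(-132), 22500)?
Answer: 5800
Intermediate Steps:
Function('U')(h) = Add(-200, Mul(125, h))
Add(Function('U')(-132), 22500) = Add(Add(-200, Mul(125, -132)), 22500) = Add(Add(-200, -16500), 22500) = Add(-16700, 22500) = 5800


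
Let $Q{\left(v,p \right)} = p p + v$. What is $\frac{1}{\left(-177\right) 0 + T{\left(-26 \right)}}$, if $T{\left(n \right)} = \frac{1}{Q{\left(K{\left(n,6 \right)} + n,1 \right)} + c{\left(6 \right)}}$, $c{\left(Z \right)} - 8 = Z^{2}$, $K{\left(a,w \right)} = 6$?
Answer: $25$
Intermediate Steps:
$c{\left(Z \right)} = 8 + Z^{2}$
$Q{\left(v,p \right)} = v + p^{2}$ ($Q{\left(v,p \right)} = p^{2} + v = v + p^{2}$)
$T{\left(n \right)} = \frac{1}{51 + n}$ ($T{\left(n \right)} = \frac{1}{\left(\left(6 + n\right) + 1^{2}\right) + \left(8 + 6^{2}\right)} = \frac{1}{\left(\left(6 + n\right) + 1\right) + \left(8 + 36\right)} = \frac{1}{\left(7 + n\right) + 44} = \frac{1}{51 + n}$)
$\frac{1}{\left(-177\right) 0 + T{\left(-26 \right)}} = \frac{1}{\left(-177\right) 0 + \frac{1}{51 - 26}} = \frac{1}{0 + \frac{1}{25}} = \frac{1}{\frac{1}{25}} = 25$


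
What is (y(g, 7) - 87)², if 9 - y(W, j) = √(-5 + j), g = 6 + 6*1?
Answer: (78 + √2)² ≈ 6306.6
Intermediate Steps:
g = 12 (g = 6 + 6 = 12)
y(W, j) = 9 - √(-5 + j)
(y(g, 7) - 87)² = ((9 - √(-5 + 7)) - 87)² = ((9 - √2) - 87)² = (-78 - √2)²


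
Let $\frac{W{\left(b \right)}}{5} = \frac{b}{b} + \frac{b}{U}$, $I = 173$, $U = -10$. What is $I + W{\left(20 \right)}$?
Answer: $168$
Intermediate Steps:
$W{\left(b \right)} = 5 - \frac{b}{2}$ ($W{\left(b \right)} = 5 \left(\frac{b}{b} + \frac{b}{-10}\right) = 5 \left(1 + b \left(- \frac{1}{10}\right)\right) = 5 \left(1 - \frac{b}{10}\right) = 5 - \frac{b}{2}$)
$I + W{\left(20 \right)} = 173 + \left(5 - 10\right) = 173 - 5 = 168$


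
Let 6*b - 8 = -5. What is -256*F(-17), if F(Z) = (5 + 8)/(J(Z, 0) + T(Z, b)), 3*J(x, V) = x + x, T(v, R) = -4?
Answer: 4992/23 ≈ 217.04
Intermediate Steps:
b = ½ (b = 4/3 + (⅙)*(-5) = 4/3 - ⅚ = ½ ≈ 0.50000)
J(x, V) = 2*x/3 (J(x, V) = (x + x)/3 = (2*x)/3 = 2*x/3)
F(Z) = 13/(-4 + 2*Z/3) (F(Z) = (5 + 8)/(2*Z/3 - 4) = 13/(-4 + 2*Z/3))
-256*F(-17) = -4992/(-6 - 17) = -4992/(-23) = -4992*(-1)/23 = -256*(-39/46) = 4992/23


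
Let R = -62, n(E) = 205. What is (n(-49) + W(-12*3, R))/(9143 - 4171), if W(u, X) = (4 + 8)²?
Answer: 349/4972 ≈ 0.070193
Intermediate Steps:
W(u, X) = 144 (W(u, X) = 12² = 144)
(n(-49) + W(-12*3, R))/(9143 - 4171) = (205 + 144)/(9143 - 4171) = 349/4972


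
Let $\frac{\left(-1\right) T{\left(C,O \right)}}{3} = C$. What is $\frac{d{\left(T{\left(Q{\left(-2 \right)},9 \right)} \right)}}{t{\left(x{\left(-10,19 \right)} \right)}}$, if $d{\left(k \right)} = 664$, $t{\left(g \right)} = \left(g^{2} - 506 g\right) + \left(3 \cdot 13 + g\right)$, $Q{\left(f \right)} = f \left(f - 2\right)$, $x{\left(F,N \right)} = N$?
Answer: $- \frac{664}{9195} \approx -0.072213$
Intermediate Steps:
$Q{\left(f \right)} = f \left(-2 + f\right)$
$T{\left(C,O \right)} = - 3 C$
$t{\left(g \right)} = 39 + g^{2} - 505 g$ ($t{\left(g \right)} = \left(g^{2} - 506 g\right) + \left(39 + g\right) = 39 + g^{2} - 505 g$)
$\frac{d{\left(T{\left(Q{\left(-2 \right)},9 \right)} \right)}}{t{\left(x{\left(-10,19 \right)} \right)}} = \frac{664}{39 + 19^{2} - 9595} = \frac{664}{39 + 361 - 9595} = \frac{664}{-9195} = 664 \left(- \frac{1}{9195}\right) = - \frac{664}{9195}$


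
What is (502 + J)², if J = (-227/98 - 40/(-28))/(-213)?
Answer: 12200664773025/48413764 ≈ 2.5201e+5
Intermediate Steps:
J = 29/6958 (J = (-227*1/98 - 40*(-1/28))*(-1/213) = (-227/98 + 10/7)*(-1/213) = -87/98*(-1/213) = 29/6958 ≈ 0.0041679)
(502 + J)² = (502 + 29/6958)² = (3492945/6958)² = 12200664773025/48413764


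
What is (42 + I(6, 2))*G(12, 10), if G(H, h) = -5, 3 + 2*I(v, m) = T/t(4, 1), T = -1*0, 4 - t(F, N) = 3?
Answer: -405/2 ≈ -202.50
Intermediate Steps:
t(F, N) = 1 (t(F, N) = 4 - 1*3 = 4 - 3 = 1)
T = 0
I(v, m) = -3/2 (I(v, m) = -3/2 + (0/1)/2 = -3/2 + (0*1)/2 = -3/2 + (1/2)*0 = -3/2 + 0 = -3/2)
(42 + I(6, 2))*G(12, 10) = (42 - 3/2)*(-5) = (81/2)*(-5) = -405/2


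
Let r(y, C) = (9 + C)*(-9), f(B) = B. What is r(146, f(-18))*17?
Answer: 1377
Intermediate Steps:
r(y, C) = -81 - 9*C
r(146, f(-18))*17 = (-81 - 9*(-18))*17 = (-81 + 162)*17 = 81*17 = 1377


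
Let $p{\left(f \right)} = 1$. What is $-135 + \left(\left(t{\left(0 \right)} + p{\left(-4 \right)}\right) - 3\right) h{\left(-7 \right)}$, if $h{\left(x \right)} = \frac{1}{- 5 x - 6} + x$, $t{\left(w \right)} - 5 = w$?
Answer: $- \frac{4521}{29} \approx -155.9$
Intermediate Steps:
$t{\left(w \right)} = 5 + w$
$h{\left(x \right)} = x + \frac{1}{-6 - 5 x}$ ($h{\left(x \right)} = \frac{1}{-6 - 5 x} + x = x + \frac{1}{-6 - 5 x}$)
$-135 + \left(\left(t{\left(0 \right)} + p{\left(-4 \right)}\right) - 3\right) h{\left(-7 \right)} = -135 + \left(\left(\left(5 + 0\right) + 1\right) - 3\right) \frac{-1 + 5 \left(-7\right)^{2} + 6 \left(-7\right)}{6 + 5 \left(-7\right)} = -135 + \left(\left(5 + 1\right) - 3\right) \frac{-1 + 5 \cdot 49 - 42}{6 - 35} = -135 + \left(6 - 3\right) \frac{-1 + 245 - 42}{-29} = -135 + 3 \left(\left(- \frac{1}{29}\right) 202\right) = -135 + 3 \left(- \frac{202}{29}\right) = -135 - \frac{606}{29} = - \frac{4521}{29}$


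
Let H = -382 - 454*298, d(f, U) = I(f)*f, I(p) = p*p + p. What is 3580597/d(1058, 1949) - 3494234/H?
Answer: 2071286703088381/80414419112412 ≈ 25.758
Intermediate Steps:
I(p) = p + p**2 (I(p) = p**2 + p = p + p**2)
d(f, U) = f**2*(1 + f) (d(f, U) = (f*(1 + f))*f = f**2*(1 + f))
H = -135674 (H = -382 - 135292 = -135674)
3580597/d(1058, 1949) - 3494234/H = 3580597/((1058**2*(1 + 1058))) - 3494234/(-135674) = 3580597/((1119364*1059)) - 3494234*(-1/135674) = 3580597/1185406476 + 1747117/67837 = 2071286703088381/80414419112412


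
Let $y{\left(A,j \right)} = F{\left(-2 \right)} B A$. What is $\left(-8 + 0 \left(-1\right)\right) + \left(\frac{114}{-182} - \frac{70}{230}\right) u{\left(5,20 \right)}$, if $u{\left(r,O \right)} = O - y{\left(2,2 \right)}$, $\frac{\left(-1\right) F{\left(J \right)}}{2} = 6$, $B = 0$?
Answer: $- \frac{55704}{2093} \approx -26.614$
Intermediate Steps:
$F{\left(J \right)} = -12$ ($F{\left(J \right)} = \left(-2\right) 6 = -12$)
$y{\left(A,j \right)} = 0$ ($y{\left(A,j \right)} = \left(-12\right) 0 A = 0 A = 0$)
$u{\left(r,O \right)} = O$ ($u{\left(r,O \right)} = O - 0 = O + 0 = O$)
$\left(-8 + 0 \left(-1\right)\right) + \left(\frac{114}{-182} - \frac{70}{230}\right) u{\left(5,20 \right)} = \left(-8 + 0 \left(-1\right)\right) + \left(\frac{114}{-182} - \frac{70}{230}\right) 20 = \left(-8 + 0\right) + \left(114 \left(- \frac{1}{182}\right) - \frac{7}{23}\right) 20 = -8 + \left(- \frac{57}{91} - \frac{7}{23}\right) 20 = -8 - \frac{38960}{2093} = - \frac{55704}{2093}$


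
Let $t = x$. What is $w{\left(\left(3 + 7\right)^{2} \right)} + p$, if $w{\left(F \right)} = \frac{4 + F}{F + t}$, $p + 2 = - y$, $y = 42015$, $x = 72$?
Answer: $- \frac{1806705}{43} \approx -42016.0$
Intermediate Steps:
$t = 72$
$p = -42017$ ($p = -2 - 42015 = -42017$)
$w{\left(F \right)} = \frac{4 + F}{72 + F}$ ($w{\left(F \right)} = \frac{4 + F}{F + 72} = \frac{4 + F}{72 + F}$)
$w{\left(\left(3 + 7\right)^{2} \right)} + p = \frac{4 + \left(3 + 7\right)^{2}}{72 + \left(3 + 7\right)^{2}} - 42017 = \frac{4 + 10^{2}}{72 + 10^{2}} - 42017 = \frac{4 + 100}{72 + 100} - 42017 = \frac{1}{172} \cdot 104 - 42017 = \frac{26}{43} - 42017 = - \frac{1806705}{43}$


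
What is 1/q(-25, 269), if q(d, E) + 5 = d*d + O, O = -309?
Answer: 1/311 ≈ 0.0032154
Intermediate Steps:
q(d, E) = -314 + d**2 (q(d, E) = -5 + (d*d - 309) = -5 + (d**2 - 309) = -5 + (-309 + d**2) = -314 + d**2)
1/q(-25, 269) = 1/(-314 + (-25)**2) = 1/(-314 + 625) = 1/311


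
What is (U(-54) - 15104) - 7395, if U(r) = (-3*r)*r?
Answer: -31247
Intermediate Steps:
U(r) = -3*r²
(U(-54) - 15104) - 7395 = (-3*(-54)² - 15104) - 7395 = (-3*2916 - 15104) - 7395 = (-8748 - 15104) - 7395 = -23852 - 7395 = -31247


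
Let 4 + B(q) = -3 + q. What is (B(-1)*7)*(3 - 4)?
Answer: 56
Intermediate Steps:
B(q) = -7 + q (B(q) = -4 + (-3 + q) = -7 + q)
(B(-1)*7)*(3 - 4) = ((-7 - 1)*7)*(3 - 4) = -8*7*(-1) = -56*(-1) = 56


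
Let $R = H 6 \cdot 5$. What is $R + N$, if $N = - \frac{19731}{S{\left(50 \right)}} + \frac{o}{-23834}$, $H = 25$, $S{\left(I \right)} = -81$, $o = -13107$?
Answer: $\frac{37632271}{37854} \approx 994.14$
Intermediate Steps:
$N = \frac{9241771}{37854}$ ($N = - \frac{19731}{-81} - \frac{13107}{-23834} = \left(-19731\right) \left(- \frac{1}{81}\right) - - \frac{771}{1402} = \frac{6577}{27} + \frac{771}{1402} = \frac{9241771}{37854} \approx 244.14$)
$R = 750$ ($R = 25 \cdot 6 \cdot 5 = 150 \cdot 5 = 750$)
$R + N = 750 + \frac{9241771}{37854} = \frac{37632271}{37854}$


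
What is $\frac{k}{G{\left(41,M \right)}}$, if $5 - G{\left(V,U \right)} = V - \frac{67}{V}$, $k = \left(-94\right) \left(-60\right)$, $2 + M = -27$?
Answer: $- \frac{231240}{1409} \approx -164.12$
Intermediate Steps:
$M = -29$ ($M = -2 - 27 = -29$)
$k = 5640$
$G{\left(V,U \right)} = 5 - V + \frac{67}{V}$ ($G{\left(V,U \right)} = 5 - \left(V - \frac{67}{V}\right) = 5 - V + \frac{67}{V}$)
$\frac{k}{G{\left(41,M \right)}} = \frac{5640}{5 - 41 + \frac{67}{41}} = \frac{5640}{- \frac{1409}{41}} = 5640 \left(- \frac{41}{1409}\right) = - \frac{231240}{1409}$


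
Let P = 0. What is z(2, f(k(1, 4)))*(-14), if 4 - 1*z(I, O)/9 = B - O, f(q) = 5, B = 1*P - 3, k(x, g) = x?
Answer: -1512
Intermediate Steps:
B = -3 (B = 1*0 - 3 = 0 - 3 = -3)
z(I, O) = 63 + 9*O (z(I, O) = 36 - 9*(-3 - O) = 36 + (27 + 9*O) = 63 + 9*O)
z(2, f(k(1, 4)))*(-14) = (63 + 9*5)*(-14) = (63 + 45)*(-14) = 108*(-14) = -1512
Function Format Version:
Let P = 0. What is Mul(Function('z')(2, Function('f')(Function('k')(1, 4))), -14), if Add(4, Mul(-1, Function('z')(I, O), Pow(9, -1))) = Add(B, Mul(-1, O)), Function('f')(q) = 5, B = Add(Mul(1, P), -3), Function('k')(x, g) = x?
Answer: -1512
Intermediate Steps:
B = -3 (B = Add(Mul(1, 0), -3) = Add(0, -3) = -3)
Function('z')(I, O) = Add(63, Mul(9, O)) (Function('z')(I, O) = Add(36, Mul(-9, Add(-3, Mul(-1, O)))) = Add(36, Add(27, Mul(9, O))) = Add(63, Mul(9, O)))
Mul(Function('z')(2, Function('f')(Function('k')(1, 4))), -14) = Mul(Add(63, Mul(9, 5)), -14) = Mul(Add(63, 45), -14) = Mul(108, -14) = -1512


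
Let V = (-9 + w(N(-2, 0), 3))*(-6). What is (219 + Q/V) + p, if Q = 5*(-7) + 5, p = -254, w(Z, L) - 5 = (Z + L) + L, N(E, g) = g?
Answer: -65/2 ≈ -32.500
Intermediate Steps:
w(Z, L) = 5 + Z + 2*L (w(Z, L) = 5 + ((Z + L) + L) = 5 + ((L + Z) + L) = 5 + (Z + 2*L) = 5 + Z + 2*L)
Q = -30 (Q = -35 + 5 = -30)
V = -12 (V = (-9 + (5 + 0 + 2*3))*(-6) = (-9 + (5 + 0 + 6))*(-6) = (-9 + 11)*(-6) = 2*(-6) = -12)
(219 + Q/V) + p = (219 - 30/(-12)) - 254 = (219 - 30*(-1/12)) - 254 = (219 + 5/2) - 254 = 443/2 - 254 = -65/2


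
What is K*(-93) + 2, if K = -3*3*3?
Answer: 2513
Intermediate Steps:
K = -27 (K = -9*3 = -27)
K*(-93) + 2 = -27*(-93) + 2 = 2511 + 2 = 2513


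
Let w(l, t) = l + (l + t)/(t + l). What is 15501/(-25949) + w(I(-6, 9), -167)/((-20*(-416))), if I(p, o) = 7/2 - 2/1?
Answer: -51561379/86358272 ≈ -0.59706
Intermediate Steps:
I(p, o) = 3/2 (I(p, o) = 7*(½) - 2*1 = 7/2 - 2 = 3/2)
w(l, t) = 1 + l (w(l, t) = l + (l + t)/(l + t) = l + 1 = 1 + l)
15501/(-25949) + w(I(-6, 9), -167)/((-20*(-416))) = 15501/(-25949) + (1 + 3/2)/((-20*(-416))) = 15501*(-1/25949) + (5/2)/8320 = -15501/25949 + (5/2)*(1/8320) = -15501/25949 + 1/3328 = -51561379/86358272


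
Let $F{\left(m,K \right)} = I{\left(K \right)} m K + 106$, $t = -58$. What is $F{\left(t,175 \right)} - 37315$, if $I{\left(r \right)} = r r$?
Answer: $-310880959$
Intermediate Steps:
$I{\left(r \right)} = r^{2}$
$F{\left(m,K \right)} = 106 + m K^{3}$ ($F{\left(m,K \right)} = K^{2} m K + 106 = m K^{2} K + 106 = m K^{3} + 106 = 106 + m K^{3}$)
$F{\left(t,175 \right)} - 37315 = \left(106 - 58 \cdot 175^{3}\right) - 37315 = \left(106 - 310843750\right) - 37315 = -310843644 - 37315 = -310880959$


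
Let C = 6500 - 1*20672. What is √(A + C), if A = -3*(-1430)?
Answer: 9*I*√122 ≈ 99.408*I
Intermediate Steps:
C = -14172 (C = 6500 - 20672 = -14172)
A = 4290
√(A + C) = √(4290 - 14172) = √(-9882) = 9*I*√122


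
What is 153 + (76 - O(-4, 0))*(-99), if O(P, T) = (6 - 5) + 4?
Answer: -6876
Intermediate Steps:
O(P, T) = 5 (O(P, T) = 1 + 4 = 5)
153 + (76 - O(-4, 0))*(-99) = 153 + (76 - 1*5)*(-99) = 153 + (76 - 5)*(-99) = 153 + 71*(-99) = 153 - 7029 = -6876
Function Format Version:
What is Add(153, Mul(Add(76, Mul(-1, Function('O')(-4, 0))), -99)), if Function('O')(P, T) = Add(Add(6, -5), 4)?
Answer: -6876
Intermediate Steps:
Function('O')(P, T) = 5 (Function('O')(P, T) = Add(1, 4) = 5)
Add(153, Mul(Add(76, Mul(-1, Function('O')(-4, 0))), -99)) = Add(153, Mul(Add(76, Mul(-1, 5)), -99)) = Add(153, Mul(Add(76, -5), -99)) = Add(153, Mul(71, -99)) = Add(153, -7029) = -6876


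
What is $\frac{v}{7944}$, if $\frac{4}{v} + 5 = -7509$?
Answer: $- \frac{1}{14922804} \approx -6.7012 \cdot 10^{-8}$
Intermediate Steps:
$v = - \frac{2}{3757}$ ($v = \frac{4}{-5 - 7509} = \frac{4}{-7514} = 4 \left(- \frac{1}{7514}\right) = - \frac{2}{3757} \approx -0.00053234$)
$\frac{v}{7944} = - \frac{2}{3757 \cdot 7944} = \left(- \frac{2}{3757}\right) \frac{1}{7944} = - \frac{1}{14922804}$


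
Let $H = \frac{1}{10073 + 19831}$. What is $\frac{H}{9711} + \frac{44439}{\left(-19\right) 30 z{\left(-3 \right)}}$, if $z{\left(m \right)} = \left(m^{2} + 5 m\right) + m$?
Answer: $\frac{238981210199}{27587785680} \approx 8.6626$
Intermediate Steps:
$z{\left(m \right)} = m^{2} + 6 m$
$H = \frac{1}{29904} \approx 3.344 \cdot 10^{-5}$
$\frac{H}{9711} + \frac{44439}{\left(-19\right) 30 z{\left(-3 \right)}} = \frac{1}{29904 \cdot 9711} + \frac{44439}{\left(-19\right) 30 \left(- 3 \left(6 - 3\right)\right)} = \frac{1}{29904} \cdot \frac{1}{9711} + \frac{44439}{\left(-570\right) \left(\left(-3\right) 3\right)} = \frac{1}{290397744} + \frac{44439}{\left(-570\right) \left(-9\right)} = \frac{1}{290397744} + \frac{44439}{5130} = \frac{1}{290397744} + 44439 \cdot \frac{1}{5130} = \frac{1}{290397744} + \frac{14813}{1710} = \frac{238981210199}{27587785680}$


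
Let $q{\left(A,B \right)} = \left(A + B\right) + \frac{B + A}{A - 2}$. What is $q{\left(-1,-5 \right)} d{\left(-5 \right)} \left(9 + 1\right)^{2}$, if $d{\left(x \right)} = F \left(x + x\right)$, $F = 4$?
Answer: $16000$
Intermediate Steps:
$d{\left(x \right)} = 8 x$ ($d{\left(x \right)} = 4 \left(x + x\right) = 4 \cdot 2 x = 8 x$)
$q{\left(A,B \right)} = A + B + \frac{A + B}{-2 + A}$ ($q{\left(A,B \right)} = \left(A + B\right) + \frac{A + B}{-2 + A} = A + B + \frac{A + B}{-2 + A}$)
$q{\left(-1,-5 \right)} d{\left(-5 \right)} \left(9 + 1\right)^{2} = \frac{\left(-1\right)^{2} - -1 - -5 - -5}{-2 - 1} \cdot 8 \left(-5\right) \left(9 + 1\right)^{2} = \frac{1 + 1 + 5 + 5}{-3} \left(-40\right) 10^{2} = \left(- \frac{1}{3}\right) 12 \left(-40\right) 100 = \left(-4\right) \left(-40\right) 100 = 160 \cdot 100 = 16000$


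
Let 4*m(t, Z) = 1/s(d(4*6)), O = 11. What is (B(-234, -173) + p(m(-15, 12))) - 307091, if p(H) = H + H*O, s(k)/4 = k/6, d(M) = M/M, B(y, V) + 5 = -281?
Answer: -614745/2 ≈ -3.0737e+5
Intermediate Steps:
B(y, V) = -286 (B(y, V) = -5 - 281 = -286)
d(M) = 1
s(k) = 2*k/3 (s(k) = 4*(k/6) = 2*k/3)
m(t, Z) = 3/8 (m(t, Z) = 1/(4*(((⅔)*1))) = 1/(4*(⅔)) = (¼)*(3/2) = 3/8)
p(H) = 12*H (p(H) = H + H*11 = H + 11*H = 12*H)
(B(-234, -173) + p(m(-15, 12))) - 307091 = (-286 + 12*(3/8)) - 307091 = (-286 + 9/2) - 307091 = -563/2 - 307091 = -614745/2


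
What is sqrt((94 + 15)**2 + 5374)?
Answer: sqrt(17255) ≈ 131.36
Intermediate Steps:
sqrt((94 + 15)**2 + 5374) = sqrt(109**2 + 5374) = sqrt(11881 + 5374) = sqrt(17255)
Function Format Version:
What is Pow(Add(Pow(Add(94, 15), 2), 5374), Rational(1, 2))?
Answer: Pow(17255, Rational(1, 2)) ≈ 131.36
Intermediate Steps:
Pow(Add(Pow(Add(94, 15), 2), 5374), Rational(1, 2)) = Pow(Add(Pow(109, 2), 5374), Rational(1, 2)) = Pow(Add(11881, 5374), Rational(1, 2)) = Pow(17255, Rational(1, 2))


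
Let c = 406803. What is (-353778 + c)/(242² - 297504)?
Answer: -10605/47788 ≈ -0.22192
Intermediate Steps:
(-353778 + c)/(242² - 297504) = (-353778 + 406803)/(242² - 297504) = 53025/(58564 - 297504) = 53025/(-238940) = 53025*(-1/238940) = -10605/47788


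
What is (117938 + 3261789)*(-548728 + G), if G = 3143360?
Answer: 8769147825464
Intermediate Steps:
(117938 + 3261789)*(-548728 + G) = (117938 + 3261789)*(-548728 + 3143360) = 3379727*2594632 = 8769147825464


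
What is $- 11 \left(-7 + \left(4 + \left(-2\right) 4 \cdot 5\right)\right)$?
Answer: $473$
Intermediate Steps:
$- 11 \left(-7 + \left(4 + \left(-2\right) 4 \cdot 5\right)\right) = - 11 \left(-7 + \left(4 - 40\right)\right) = - 11 \left(-7 - 36\right) = \left(-11\right) \left(-43\right) = 473$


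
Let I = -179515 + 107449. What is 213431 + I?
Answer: 141365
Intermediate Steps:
I = -72066
213431 + I = 213431 - 72066 = 141365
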